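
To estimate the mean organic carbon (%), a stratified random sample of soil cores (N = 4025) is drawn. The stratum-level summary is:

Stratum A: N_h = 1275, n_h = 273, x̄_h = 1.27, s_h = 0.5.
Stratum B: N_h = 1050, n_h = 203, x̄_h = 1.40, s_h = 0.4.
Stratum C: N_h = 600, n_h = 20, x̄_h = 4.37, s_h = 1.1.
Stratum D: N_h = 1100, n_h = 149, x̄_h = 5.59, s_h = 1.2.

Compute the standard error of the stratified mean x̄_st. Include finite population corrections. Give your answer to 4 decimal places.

V̂(x̄_st) = Σ W_h² (1 − n_h/N_h) s_h²/n_h, with W_h = N_h/N and N = 4025:
  stratum A: (1275/4025)²·(1 − 273/1275)·0.5²/273 = 7.22143e-05
  stratum B: (1050/4025)²·(1 − 203/1050)·0.4²/203 = 4.32678e-05
  stratum C: (600/4025)²·(1 − 20/600)·1.1²/20 = 0.00129958
  stratum D: (1100/4025)²·(1 − 149/1100)·1.2²/149 = 0.000624048
V̂(x̄_st) = 0.00203911
SE(x̄_st) = √0.00203911 = 0.0451565

SE(x̄_st) ≈ 0.0452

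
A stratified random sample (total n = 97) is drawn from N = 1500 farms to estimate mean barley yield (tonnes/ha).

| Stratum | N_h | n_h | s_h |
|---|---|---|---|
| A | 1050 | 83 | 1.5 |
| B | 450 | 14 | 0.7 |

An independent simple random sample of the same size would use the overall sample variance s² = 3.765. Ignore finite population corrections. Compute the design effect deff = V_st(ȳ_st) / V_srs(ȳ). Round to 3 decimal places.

deff ≈ 0.423

V̂(ȳ_st) = Σ W_h² s_h²/n_h, with W_h = N_h/N and N = 1500:
  stratum A: (1050/1500)²·1.5²/83 = 0.0132831
  stratum B: (450/1500)²·0.7²/14 = 0.00315
V_st = 0.0164331
V_srs = s²/n = 3.765/97 = 0.0388144
deff = V_st / V_srs = 0.0164331/0.0388144 = 0.4234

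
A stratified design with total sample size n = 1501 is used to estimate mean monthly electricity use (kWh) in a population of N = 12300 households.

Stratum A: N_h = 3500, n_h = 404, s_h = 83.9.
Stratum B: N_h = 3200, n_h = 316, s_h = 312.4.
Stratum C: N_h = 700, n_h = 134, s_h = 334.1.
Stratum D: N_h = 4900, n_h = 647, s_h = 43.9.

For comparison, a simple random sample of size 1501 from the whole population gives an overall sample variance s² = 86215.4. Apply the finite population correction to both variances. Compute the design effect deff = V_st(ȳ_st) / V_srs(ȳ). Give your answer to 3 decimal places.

V̂(ȳ_st) = Σ W_h² (1 − n_h/N_h) s_h²/n_h, with W_h = N_h/N and N = 12300:
  stratum A: (3500/12300)²·(1 − 404/3500)·83.9²/404 = 1.24796
  stratum B: (3200/12300)²·(1 − 316/3200)·312.4²/316 = 18.8395
  stratum C: (700/12300)²·(1 − 134/700)·334.1²/134 = 2.18149
  stratum D: (4900/12300)²·(1 − 647/4900)·43.9²/647 = 0.410304
V_st = 22.6793
V_srs = (1 − 1501/12300)·86215.4/1501 = 50.4293
deff = V_st / V_srs = 22.6793/50.4293 = 0.4497

deff ≈ 0.450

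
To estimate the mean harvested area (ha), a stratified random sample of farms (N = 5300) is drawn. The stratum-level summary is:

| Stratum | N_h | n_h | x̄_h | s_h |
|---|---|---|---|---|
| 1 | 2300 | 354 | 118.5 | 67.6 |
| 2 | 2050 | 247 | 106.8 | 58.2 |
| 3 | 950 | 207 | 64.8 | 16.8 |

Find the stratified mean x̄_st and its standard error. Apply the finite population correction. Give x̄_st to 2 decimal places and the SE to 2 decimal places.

x̄_st ≈ 104.35, SE ≈ 1.97

x̄_st = Σ W_h x̄_h = (2300·118.5 + 2050·106.8 + 950·64.8)/5300 = 104.34906
V̂(x̄_st) = Σ W_h² (1 − n_h/N_h) s_h²/n_h, with W_h = N_h/N and N = 5300:
  stratum 1: (2300/5300)²·(1 − 354/2300)·67.6²/354 = 2.05688
  stratum 2: (2050/5300)²·(1 − 247/2050)·58.2²/247 = 1.80446
  stratum 3: (950/5300)²·(1 − 207/950)·16.8²/207 = 0.0342617
V̂(x̄_st) = 3.8956
SE(x̄_st) = √3.8956 = 1.97373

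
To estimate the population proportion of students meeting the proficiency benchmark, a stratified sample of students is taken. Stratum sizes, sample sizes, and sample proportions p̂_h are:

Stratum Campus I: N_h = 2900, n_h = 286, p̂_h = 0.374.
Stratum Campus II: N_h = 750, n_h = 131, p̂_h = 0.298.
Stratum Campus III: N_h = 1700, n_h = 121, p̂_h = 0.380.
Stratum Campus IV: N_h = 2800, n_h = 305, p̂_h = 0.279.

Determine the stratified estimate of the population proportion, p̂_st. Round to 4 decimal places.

p̂_st ≈ 0.3356

N = 8150; stratum weights W_h = N_h/N.
p̂_st = Σ W_h p̂_h = (2900·0.374 + 750·0.298 + 1700·0.380 + 2800·0.279)/8150 = 0.33562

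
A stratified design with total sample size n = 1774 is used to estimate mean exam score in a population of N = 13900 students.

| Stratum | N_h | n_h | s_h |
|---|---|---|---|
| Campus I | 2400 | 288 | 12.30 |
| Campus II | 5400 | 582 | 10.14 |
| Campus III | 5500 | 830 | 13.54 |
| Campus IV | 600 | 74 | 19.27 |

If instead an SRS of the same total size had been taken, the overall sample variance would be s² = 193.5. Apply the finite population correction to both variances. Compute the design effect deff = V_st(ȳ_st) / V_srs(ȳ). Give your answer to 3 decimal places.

deff ≈ 0.790

V̂(ȳ_st) = Σ W_h² (1 − n_h/N_h) s_h²/n_h, with W_h = N_h/N and N = 13900:
  stratum Campus I: (2400/13900)²·(1 − 288/2400)·12.30²/288 = 0.0137814
  stratum Campus II: (5400/13900)²·(1 − 582/5400)·10.14²/582 = 0.0237894
  stratum Campus III: (5500/13900)²·(1 − 830/5500)·13.54²/830 = 0.0293636
  stratum Campus IV: (600/13900)²·(1 − 74/600)·19.27²/74 = 0.0081967
V_st = 0.0751311
V_srs = (1 − 1774/13900)·193.5/1774 = 0.0951547
deff = V_st / V_srs = 0.0751311/0.0951547 = 0.7896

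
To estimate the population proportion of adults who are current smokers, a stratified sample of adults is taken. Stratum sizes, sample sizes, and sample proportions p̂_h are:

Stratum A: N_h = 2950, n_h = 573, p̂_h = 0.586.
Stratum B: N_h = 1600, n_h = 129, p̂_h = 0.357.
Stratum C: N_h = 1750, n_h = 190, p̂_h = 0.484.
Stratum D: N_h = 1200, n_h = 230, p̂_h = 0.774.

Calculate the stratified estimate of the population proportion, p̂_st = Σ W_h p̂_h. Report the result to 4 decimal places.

p̂_st ≈ 0.5434

N = 7500; stratum weights W_h = N_h/N.
p̂_st = Σ W_h p̂_h = (2950·0.586 + 1600·0.357 + 1750·0.484 + 1200·0.774)/7500 = 0.54343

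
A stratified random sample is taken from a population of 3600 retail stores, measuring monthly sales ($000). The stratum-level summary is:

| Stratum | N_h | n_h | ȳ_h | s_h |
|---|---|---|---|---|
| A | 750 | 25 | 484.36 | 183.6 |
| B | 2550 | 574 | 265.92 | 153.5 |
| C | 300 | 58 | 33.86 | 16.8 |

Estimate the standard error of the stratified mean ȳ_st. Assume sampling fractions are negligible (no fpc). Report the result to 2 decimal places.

SE(ȳ_st) ≈ 8.90

V̂(ȳ_st) = Σ W_h² s_h²/n_h, with W_h = N_h/N and N = 3600:
  stratum A: (750/3600)²·183.6²/25 = 58.5225
  stratum B: (2550/3600)²·153.5²/574 = 20.5959
  stratum C: (300/3600)²·16.8²/58 = 0.0337931
V̂(ȳ_st) = 79.1522
SE(ȳ_st) = √79.1522 = 8.89675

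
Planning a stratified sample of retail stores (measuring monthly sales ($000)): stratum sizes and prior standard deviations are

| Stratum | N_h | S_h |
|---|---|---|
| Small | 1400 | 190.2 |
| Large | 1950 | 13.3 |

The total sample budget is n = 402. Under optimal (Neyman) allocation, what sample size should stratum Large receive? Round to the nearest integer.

36

Neyman allocation: n_h = n · N_h S_h / Σ N_i S_i, with n = 402.
  stratum Small: N_h·S_h = 1400·190.2 = 266280.00
  stratum Large: N_h·S_h = 1950·13.3 = 25935.00
Σ N_h S_h = 292215.00
n for stratum Large = 402·25935.00/292215.00 = 35.679 → 36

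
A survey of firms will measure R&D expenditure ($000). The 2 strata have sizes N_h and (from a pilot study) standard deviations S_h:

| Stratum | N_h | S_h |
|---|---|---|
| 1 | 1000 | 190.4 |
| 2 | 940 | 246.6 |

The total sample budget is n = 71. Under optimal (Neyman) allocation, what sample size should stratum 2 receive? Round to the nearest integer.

39

Neyman allocation: n_h = n · N_h S_h / Σ N_i S_i, with n = 71.
  stratum 1: N_h·S_h = 1000·190.4 = 190400.00
  stratum 2: N_h·S_h = 940·246.6 = 231804.00
Σ N_h S_h = 422204.00
n for stratum 2 = 71·231804.00/422204.00 = 38.981 → 39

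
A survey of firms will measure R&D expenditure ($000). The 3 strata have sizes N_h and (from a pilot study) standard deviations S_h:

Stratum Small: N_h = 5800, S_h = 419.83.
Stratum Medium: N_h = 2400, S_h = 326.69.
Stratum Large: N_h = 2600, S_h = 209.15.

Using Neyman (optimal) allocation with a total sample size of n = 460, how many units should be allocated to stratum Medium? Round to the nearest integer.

Neyman allocation: n_h = n · N_h S_h / Σ N_i S_i, with n = 460.
  stratum Small: N_h·S_h = 5800·419.83 = 2435014.00
  stratum Medium: N_h·S_h = 2400·326.69 = 784056.00
  stratum Large: N_h·S_h = 2600·209.15 = 543790.00
Σ N_h S_h = 3762860.00
n for stratum Medium = 460·784056.00/3762860.00 = 95.849 → 96

96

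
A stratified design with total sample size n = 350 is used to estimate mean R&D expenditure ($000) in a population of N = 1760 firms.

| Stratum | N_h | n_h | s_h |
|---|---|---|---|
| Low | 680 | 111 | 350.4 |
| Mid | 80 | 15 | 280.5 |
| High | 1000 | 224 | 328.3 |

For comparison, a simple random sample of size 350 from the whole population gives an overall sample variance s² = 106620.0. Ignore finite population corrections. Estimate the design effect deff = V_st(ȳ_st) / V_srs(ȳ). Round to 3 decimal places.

V̂(ȳ_st) = Σ W_h² s_h²/n_h, with W_h = N_h/N and N = 1760:
  stratum Low: (680/1760)²·350.4²/111 = 165.119
  stratum Mid: (80/1760)²·280.5²/15 = 10.8375
  stratum High: (1000/1760)²·328.3²/224 = 155.335
V_st = 331.291
V_srs = s²/n = 106620.0/350 = 304.629
deff = V_st / V_srs = 331.291/304.629 = 1.0875

deff ≈ 1.088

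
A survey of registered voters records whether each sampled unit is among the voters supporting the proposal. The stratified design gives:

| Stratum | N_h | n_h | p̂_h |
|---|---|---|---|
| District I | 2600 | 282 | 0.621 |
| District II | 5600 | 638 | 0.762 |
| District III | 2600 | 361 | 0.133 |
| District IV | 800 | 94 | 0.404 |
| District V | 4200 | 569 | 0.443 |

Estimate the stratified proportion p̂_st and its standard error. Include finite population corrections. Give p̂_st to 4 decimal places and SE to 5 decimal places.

N = 15800; stratum weights W_h = N_h/N.
p̂_st = Σ W_h p̂_h = (2600·0.621 + 5600·0.762 + 2600·0.133 + 800·0.404 + 4200·0.443)/15800 = 0.53237
V̂(p̂_st) = Σ W_h² (1 − n_h/N_h) p̂_h(1−p̂_h)/(n_h−1):
  stratum District I: (2600/15800)²·(1 − 282/2600)·0.621·0.379/281 = 2.02207e-05
  stratum District II: (5600/15800)²·(1 − 638/5600)·0.762·0.238/637 = 3.16901e-05
  stratum District III: (2600/15800)²·(1 − 361/2600)·0.133·0.867/360 = 7.46933e-06
  stratum District IV: (800/15800)²·(1 − 94/800)·0.404·0.596/93 = 5.85767e-06
  stratum District V: (4200/15800)²·(1 − 569/4200)·0.443·0.557/568 = 2.65382e-05
V̂(p̂_st) = 9.1776e-05; SE = √V̂ = 0.00957998

p̂_st ≈ 0.5324, SE ≈ 0.00958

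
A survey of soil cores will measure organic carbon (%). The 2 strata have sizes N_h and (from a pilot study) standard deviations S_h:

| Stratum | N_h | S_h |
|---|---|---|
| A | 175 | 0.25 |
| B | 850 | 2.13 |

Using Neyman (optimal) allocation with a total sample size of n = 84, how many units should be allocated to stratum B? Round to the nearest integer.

82

Neyman allocation: n_h = n · N_h S_h / Σ N_i S_i, with n = 84.
  stratum A: N_h·S_h = 175·0.25 = 43.75
  stratum B: N_h·S_h = 850·2.13 = 1810.50
Σ N_h S_h = 1854.25
n for stratum B = 84·1810.50/1854.25 = 82.018 → 82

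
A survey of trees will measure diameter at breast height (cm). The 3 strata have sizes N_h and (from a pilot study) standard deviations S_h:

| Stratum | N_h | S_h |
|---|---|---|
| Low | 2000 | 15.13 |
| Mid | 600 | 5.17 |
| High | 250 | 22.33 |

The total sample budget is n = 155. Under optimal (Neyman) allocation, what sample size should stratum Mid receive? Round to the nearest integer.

12

Neyman allocation: n_h = n · N_h S_h / Σ N_i S_i, with n = 155.
  stratum Low: N_h·S_h = 2000·15.13 = 30260.00
  stratum Mid: N_h·S_h = 600·5.17 = 3102.00
  stratum High: N_h·S_h = 250·22.33 = 5582.50
Σ N_h S_h = 38944.50
n for stratum Mid = 155·3102.00/38944.50 = 12.346 → 12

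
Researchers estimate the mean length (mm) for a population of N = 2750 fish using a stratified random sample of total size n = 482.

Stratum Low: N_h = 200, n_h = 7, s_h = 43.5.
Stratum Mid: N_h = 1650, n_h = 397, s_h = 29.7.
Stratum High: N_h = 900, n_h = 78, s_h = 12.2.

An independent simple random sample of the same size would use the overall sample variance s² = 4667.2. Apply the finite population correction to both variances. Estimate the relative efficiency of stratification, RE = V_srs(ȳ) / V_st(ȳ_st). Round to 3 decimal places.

V̂(ȳ_st) = Σ W_h² (1 − n_h/N_h) s_h²/n_h, with W_h = N_h/N and N = 2750:
  stratum Low: (200/2750)²·(1 − 7/200)·43.5²/7 = 1.37976
  stratum Mid: (1650/2750)²·(1 − 397/1650)·29.7²/397 = 0.607424
  stratum High: (900/2750)²·(1 − 78/900)·12.2²/78 = 0.18667
V_st = 2.17385
V_srs = (1 − 482/2750)·4667.2/482 = 7.98582
Relative efficiency = V_srs / V_st = 7.98582/2.17385 = 3.6736

RE ≈ 3.674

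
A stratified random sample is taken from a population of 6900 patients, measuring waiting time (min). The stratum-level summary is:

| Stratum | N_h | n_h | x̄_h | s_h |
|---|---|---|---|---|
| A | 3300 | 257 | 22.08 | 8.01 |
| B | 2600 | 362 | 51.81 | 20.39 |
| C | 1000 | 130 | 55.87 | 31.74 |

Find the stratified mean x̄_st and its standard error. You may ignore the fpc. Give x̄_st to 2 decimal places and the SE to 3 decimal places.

x̄_st ≈ 38.18, SE ≈ 0.619

x̄_st = Σ W_h x̄_h = (3300·22.08 + 2600·51.81 + 1000·55.87)/6900 = 38.17971
V̂(x̄_st) = Σ W_h² s_h²/n_h, with W_h = N_h/N and N = 6900:
  stratum A: (3300/6900)²·8.01²/257 = 0.0571034
  stratum B: (2600/6900)²·20.39²/362 = 0.16307
  stratum C: (1000/6900)²·31.74²/130 = 0.162769
V̂(x̄_st) = 0.382943
SE(x̄_st) = √0.382943 = 0.618824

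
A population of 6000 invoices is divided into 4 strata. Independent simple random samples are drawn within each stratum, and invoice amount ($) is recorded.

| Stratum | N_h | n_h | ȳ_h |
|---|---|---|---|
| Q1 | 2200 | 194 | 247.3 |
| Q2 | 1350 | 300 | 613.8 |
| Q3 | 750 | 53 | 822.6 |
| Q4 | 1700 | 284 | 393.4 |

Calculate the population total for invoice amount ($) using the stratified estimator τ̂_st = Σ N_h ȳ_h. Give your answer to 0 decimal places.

τ̂_st = Σ N_h ȳ_h = 2200·247.3 + 1350·613.8 + 750·822.6 + 1700·393.4 = 2658420

τ̂_st ≈ 2658420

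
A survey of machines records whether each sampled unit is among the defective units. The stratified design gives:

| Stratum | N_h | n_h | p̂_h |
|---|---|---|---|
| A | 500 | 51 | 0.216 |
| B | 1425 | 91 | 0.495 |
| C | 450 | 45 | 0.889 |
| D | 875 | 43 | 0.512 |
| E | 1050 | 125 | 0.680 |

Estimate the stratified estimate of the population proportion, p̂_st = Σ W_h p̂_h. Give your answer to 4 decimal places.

N = 4300; stratum weights W_h = N_h/N.
p̂_st = Σ W_h p̂_h = (500·0.216 + 1425·0.495 + 450·0.889 + 875·0.512 + 1050·0.680)/4300 = 0.55242

p̂_st ≈ 0.5524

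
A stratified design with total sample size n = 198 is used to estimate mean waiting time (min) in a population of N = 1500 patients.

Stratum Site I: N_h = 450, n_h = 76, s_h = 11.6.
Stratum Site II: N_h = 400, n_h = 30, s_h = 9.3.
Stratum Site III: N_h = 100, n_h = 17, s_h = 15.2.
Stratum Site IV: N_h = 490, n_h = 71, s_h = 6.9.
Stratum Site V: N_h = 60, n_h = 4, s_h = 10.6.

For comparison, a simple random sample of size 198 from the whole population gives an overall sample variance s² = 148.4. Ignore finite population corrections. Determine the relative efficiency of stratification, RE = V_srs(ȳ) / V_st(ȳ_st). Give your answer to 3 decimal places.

RE ≈ 1.385

V̂(ȳ_st) = Σ W_h² s_h²/n_h, with W_h = N_h/N and N = 1500:
  stratum Site I: (450/1500)²·11.6²/76 = 0.159347
  stratum Site II: (400/1500)²·9.3²/30 = 0.205013
  stratum Site III: (100/1500)²·15.2²/17 = 0.0604026
  stratum Site IV: (490/1500)²·6.9²/71 = 0.0715566
  stratum Site V: (60/1500)²·10.6²/4 = 0.044944
V_st = 0.541264
V_srs = s²/n = 148.4/198 = 0.749495
Relative efficiency = V_srs / V_st = 0.749495/0.541264 = 1.3847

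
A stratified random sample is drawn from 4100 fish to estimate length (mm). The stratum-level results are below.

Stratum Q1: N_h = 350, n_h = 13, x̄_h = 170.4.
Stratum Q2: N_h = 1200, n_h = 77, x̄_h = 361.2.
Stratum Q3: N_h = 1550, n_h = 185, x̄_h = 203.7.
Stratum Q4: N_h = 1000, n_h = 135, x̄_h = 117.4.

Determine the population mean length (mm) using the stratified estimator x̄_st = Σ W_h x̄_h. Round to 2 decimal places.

N = Σ N_h = 4100. Stratum weights W_h = N_h/N.
x̄_st = (350·170.4 + 1200·361.2 + 1550·203.7 + 1000·117.4) / 4100 = 225.9061

x̄_st ≈ 225.91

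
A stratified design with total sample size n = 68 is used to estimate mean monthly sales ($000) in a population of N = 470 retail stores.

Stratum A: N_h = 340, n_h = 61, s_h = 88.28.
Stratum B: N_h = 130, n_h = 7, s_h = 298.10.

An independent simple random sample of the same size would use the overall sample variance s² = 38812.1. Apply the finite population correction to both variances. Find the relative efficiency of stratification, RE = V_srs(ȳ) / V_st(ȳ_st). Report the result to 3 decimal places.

RE ≈ 0.501

V̂(ȳ_st) = Σ W_h² (1 − n_h/N_h) s_h²/n_h, with W_h = N_h/N and N = 470:
  stratum A: (340/470)²·(1 − 61/340)·88.28²/61 = 54.8633
  stratum B: (130/470)²·(1 − 7/130)·298.10²/7 = 918.922
V_st = 973.785
V_srs = (1 − 68/470)·38812.1/68 = 488.187
Relative efficiency = V_srs / V_st = 488.187/973.785 = 0.5013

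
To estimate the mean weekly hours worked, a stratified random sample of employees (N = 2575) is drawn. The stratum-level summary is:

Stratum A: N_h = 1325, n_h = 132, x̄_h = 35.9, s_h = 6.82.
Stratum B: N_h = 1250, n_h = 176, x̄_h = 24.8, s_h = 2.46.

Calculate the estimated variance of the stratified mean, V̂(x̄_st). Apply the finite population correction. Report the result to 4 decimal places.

V̂(x̄_st) ≈ 0.0910

V̂(x̄_st) = Σ W_h² (1 − n_h/N_h) s_h²/n_h, with W_h = N_h/N and N = 2575:
  stratum A: (1325/2575)²·(1 − 132/1325)·6.82²/132 = 0.0840034
  stratum B: (1250/2575)²·(1 − 176/1250)·2.46²/176 = 0.00696173
V̂(x̄_st) = 0.0909651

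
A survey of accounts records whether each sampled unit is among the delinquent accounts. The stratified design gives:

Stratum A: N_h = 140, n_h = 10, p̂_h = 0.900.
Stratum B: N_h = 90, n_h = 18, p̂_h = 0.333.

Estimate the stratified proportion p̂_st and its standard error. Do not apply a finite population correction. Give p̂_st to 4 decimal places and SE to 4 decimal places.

p̂_st ≈ 0.6781, SE ≈ 0.0755

N = 230; stratum weights W_h = N_h/N.
p̂_st = Σ W_h p̂_h = (140·0.900 + 90·0.333)/230 = 0.67813
V̂(p̂_st) = Σ W_h² p̂_h(1−p̂_h)/(n_h−1):
  stratum A: (140/230)²·0.900·0.100/9 = 0.0037051
  stratum B: (90/230)²·0.333·0.667/17 = 0.00200055
V̂(p̂_st) = 0.00570566; SE = √V̂ = 0.0755358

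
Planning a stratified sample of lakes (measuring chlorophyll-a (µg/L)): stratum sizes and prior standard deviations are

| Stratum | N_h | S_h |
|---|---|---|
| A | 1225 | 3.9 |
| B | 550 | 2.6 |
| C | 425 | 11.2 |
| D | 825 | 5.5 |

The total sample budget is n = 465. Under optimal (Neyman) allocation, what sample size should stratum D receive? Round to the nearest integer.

136

Neyman allocation: n_h = n · N_h S_h / Σ N_i S_i, with n = 465.
  stratum A: N_h·S_h = 1225·3.9 = 4777.50
  stratum B: N_h·S_h = 550·2.6 = 1430.00
  stratum C: N_h·S_h = 425·11.2 = 4760.00
  stratum D: N_h·S_h = 825·5.5 = 4537.50
Σ N_h S_h = 15505.00
n for stratum D = 465·4537.50/15505.00 = 136.081 → 136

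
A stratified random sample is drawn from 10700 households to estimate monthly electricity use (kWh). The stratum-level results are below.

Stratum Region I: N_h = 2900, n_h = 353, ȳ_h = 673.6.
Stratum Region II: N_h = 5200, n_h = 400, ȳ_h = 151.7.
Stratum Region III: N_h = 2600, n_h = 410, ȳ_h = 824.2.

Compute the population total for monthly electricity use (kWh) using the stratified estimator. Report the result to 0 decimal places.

τ̂_st ≈ 4885200

τ̂_st = Σ N_h ȳ_h = 2900·673.6 + 5200·151.7 + 2600·824.2 = 4885200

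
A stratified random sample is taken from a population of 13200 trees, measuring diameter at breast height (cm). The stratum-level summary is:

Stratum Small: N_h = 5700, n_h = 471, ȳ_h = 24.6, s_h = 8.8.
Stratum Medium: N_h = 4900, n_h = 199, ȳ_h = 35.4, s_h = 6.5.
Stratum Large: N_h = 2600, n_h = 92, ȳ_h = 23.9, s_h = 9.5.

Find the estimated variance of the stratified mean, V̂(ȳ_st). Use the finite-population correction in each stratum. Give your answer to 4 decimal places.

V̂(ȳ_st) ≈ 0.0929

V̂(ȳ_st) = Σ W_h² (1 − n_h/N_h) s_h²/n_h, with W_h = N_h/N and N = 13200:
  stratum Small: (5700/13200)²·(1 − 471/5700)·8.8²/471 = 0.0281248
  stratum Medium: (4900/13200)²·(1 − 199/4900)·6.5²/199 = 0.028068
  stratum Large: (2600/13200)²·(1 − 92/2600)·9.5²/92 = 0.0367124
V̂(ȳ_st) = 0.0929053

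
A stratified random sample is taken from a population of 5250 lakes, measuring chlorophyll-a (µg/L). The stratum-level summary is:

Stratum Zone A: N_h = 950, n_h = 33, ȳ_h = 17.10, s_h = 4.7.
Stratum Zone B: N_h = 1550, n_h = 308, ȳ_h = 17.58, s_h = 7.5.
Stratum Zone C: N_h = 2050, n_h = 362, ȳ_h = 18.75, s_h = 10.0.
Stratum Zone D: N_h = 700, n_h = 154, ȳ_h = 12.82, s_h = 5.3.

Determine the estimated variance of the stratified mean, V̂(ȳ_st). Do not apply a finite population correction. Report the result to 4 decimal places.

V̂(ȳ_st) ≈ 0.0832

V̂(ȳ_st) = Σ W_h² s_h²/n_h, with W_h = N_h/N and N = 5250:
  stratum Zone A: (950/5250)²·4.7²/33 = 0.0219185
  stratum Zone B: (1550/5250)²·7.5²/308 = 0.015919
  stratum Zone C: (2050/5250)²·10.0²/362 = 0.0421192
  stratum Zone D: (700/5250)²·5.3²/154 = 0.00324271
V̂(ȳ_st) = 0.0831995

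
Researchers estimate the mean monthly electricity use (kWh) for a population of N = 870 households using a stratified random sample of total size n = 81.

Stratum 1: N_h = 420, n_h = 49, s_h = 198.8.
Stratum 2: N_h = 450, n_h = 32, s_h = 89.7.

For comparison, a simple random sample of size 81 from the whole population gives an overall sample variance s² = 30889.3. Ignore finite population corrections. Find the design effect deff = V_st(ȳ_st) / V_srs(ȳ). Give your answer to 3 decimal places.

deff ≈ 0.669

V̂(ȳ_st) = Σ W_h² s_h²/n_h, with W_h = N_h/N and N = 870:
  stratum 1: (420/870)²·198.8²/49 = 187.974
  stratum 2: (450/870)²·89.7²/32 = 67.27
V_st = 255.244
V_srs = s²/n = 30889.3/81 = 381.349
deff = V_st / V_srs = 255.244/381.349 = 0.6693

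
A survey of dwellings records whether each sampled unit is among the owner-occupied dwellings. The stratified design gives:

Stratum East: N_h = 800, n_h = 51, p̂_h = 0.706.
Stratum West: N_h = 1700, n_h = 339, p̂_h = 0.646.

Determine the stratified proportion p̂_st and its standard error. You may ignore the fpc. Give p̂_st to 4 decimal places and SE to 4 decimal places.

N = 2500; stratum weights W_h = N_h/N.
p̂_st = Σ W_h p̂_h = (800·0.706 + 1700·0.646)/2500 = 0.66520
V̂(p̂_st) = Σ W_h² p̂_h(1−p̂_h)/(n_h−1):
  stratum East: (800/2500)²·0.706·0.294/50 = 0.000425091
  stratum West: (1700/2500)²·0.646·0.354/338 = 0.000312851
V̂(p̂_st) = 0.000737942; SE = √V̂ = 0.0271651

p̂_st ≈ 0.6652, SE ≈ 0.0272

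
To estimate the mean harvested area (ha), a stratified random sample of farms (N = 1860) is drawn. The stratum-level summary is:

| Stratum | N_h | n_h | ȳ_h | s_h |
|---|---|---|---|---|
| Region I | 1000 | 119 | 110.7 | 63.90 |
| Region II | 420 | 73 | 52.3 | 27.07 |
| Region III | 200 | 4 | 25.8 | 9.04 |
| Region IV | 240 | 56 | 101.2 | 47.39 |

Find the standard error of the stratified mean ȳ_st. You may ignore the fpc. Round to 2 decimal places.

SE(ȳ_st) ≈ 3.37

V̂(ȳ_st) = Σ W_h² s_h²/n_h, with W_h = N_h/N and N = 1860:
  stratum Region I: (1000/1860)²·63.90²/119 = 9.91811
  stratum Region II: (420/1860)²·27.07²/73 = 0.511831
  stratum Region III: (200/1860)²·9.04²/4 = 0.236217
  stratum Region IV: (240/1860)²·47.39²/56 = 0.667701
V̂(ȳ_st) = 11.3339
SE(ȳ_st) = √11.3339 = 3.36658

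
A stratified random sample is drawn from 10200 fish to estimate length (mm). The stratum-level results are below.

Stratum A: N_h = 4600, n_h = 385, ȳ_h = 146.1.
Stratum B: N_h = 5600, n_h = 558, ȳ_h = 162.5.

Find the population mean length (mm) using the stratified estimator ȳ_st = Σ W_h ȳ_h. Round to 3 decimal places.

N = Σ N_h = 10200. Stratum weights W_h = N_h/N.
ȳ_st = (4600·146.1 + 5600·162.5) / 10200 = 155.10392

ȳ_st ≈ 155.104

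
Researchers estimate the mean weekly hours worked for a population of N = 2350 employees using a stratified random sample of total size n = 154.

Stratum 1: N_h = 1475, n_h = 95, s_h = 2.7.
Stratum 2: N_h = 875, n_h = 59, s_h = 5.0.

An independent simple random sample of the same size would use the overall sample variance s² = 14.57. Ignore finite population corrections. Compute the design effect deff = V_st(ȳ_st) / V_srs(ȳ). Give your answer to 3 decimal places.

V̂(ȳ_st) = Σ W_h² s_h²/n_h, with W_h = N_h/N and N = 2350:
  stratum 1: (1475/2350)²·2.7²/95 = 0.030231
  stratum 2: (875/2350)²·5.0²/59 = 0.0587447
V_st = 0.0889756
V_srs = s²/n = 14.57/154 = 0.0946104
deff = V_st / V_srs = 0.0889756/0.0946104 = 0.9404

deff ≈ 0.940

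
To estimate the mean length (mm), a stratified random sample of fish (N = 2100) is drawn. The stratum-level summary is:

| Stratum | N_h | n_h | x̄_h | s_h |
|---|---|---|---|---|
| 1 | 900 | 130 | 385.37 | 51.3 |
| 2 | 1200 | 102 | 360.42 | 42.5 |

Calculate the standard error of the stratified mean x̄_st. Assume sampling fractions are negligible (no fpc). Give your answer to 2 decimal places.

V̂(x̄_st) = Σ W_h² s_h²/n_h, with W_h = N_h/N and N = 2100:
  stratum 1: (900/2100)²·51.3²/130 = 3.71824
  stratum 2: (1200/2100)²·42.5²/102 = 5.78231
V̂(x̄_st) = 9.50056
SE(x̄_st) = √9.50056 = 3.0823

SE(x̄_st) ≈ 3.08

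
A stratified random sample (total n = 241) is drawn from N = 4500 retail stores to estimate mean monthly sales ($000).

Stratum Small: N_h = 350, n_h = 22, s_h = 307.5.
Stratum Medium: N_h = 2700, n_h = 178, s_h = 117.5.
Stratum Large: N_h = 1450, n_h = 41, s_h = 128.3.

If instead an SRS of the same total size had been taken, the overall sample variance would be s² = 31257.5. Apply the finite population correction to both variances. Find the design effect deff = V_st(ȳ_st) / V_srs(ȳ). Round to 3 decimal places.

deff ≈ 0.741

V̂(ȳ_st) = Σ W_h² (1 − n_h/N_h) s_h²/n_h, with W_h = N_h/N and N = 4500:
  stratum Small: (350/4500)²·(1 − 22/350)·307.5²/22 = 24.366
  stratum Medium: (2700/4500)²·(1 − 178/2700)·117.5²/178 = 26.0819
  stratum Large: (1450/4500)²·(1 − 41/1450)·128.3²/41 = 40.5064
V_st = 90.9543
V_srs = (1 − 241/4500)·31257.5/241 = 122.753
deff = V_st / V_srs = 90.9543/122.753 = 0.7410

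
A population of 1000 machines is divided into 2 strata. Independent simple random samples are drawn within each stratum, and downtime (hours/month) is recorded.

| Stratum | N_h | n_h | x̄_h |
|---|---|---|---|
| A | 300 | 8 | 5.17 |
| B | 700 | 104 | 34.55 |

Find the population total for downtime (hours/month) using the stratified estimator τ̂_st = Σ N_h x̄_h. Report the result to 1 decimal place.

τ̂_st = Σ N_h x̄_h = 300·5.17 + 700·34.55 = 25736.0

τ̂_st ≈ 25736.0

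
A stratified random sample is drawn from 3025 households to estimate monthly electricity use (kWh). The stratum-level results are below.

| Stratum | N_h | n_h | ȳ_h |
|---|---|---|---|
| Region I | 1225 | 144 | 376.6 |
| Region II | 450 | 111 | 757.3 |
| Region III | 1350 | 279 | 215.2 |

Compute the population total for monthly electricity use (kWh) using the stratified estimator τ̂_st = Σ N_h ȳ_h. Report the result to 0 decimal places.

τ̂_st ≈ 1092640

τ̂_st = Σ N_h ȳ_h = 1225·376.6 + 450·757.3 + 1350·215.2 = 1092640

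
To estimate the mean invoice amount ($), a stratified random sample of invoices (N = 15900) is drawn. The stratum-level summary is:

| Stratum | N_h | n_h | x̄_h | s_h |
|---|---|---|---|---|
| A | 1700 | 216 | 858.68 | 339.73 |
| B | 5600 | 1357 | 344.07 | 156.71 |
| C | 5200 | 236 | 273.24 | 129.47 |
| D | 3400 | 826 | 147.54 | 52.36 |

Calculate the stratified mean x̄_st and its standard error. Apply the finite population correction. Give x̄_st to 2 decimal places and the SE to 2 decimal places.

x̄_st ≈ 333.90, SE ≈ 3.79

x̄_st = Σ W_h x̄_h = (1700·858.68 + 5600·344.07 + 5200·273.24 + 3400·147.54)/15900 = 333.90138
V̂(x̄_st) = Σ W_h² (1 − n_h/N_h) s_h²/n_h, with W_h = N_h/N and N = 15900:
  stratum A: (1700/15900)²·(1 − 216/1700)·339.73²/216 = 5.33215
  stratum B: (5600/15900)²·(1 − 1357/5600)·156.71²/1357 = 1.70091
  stratum C: (5200/15900)²·(1 − 236/5200)·129.47²/236 = 7.25216
  stratum D: (3400/15900)²·(1 − 826/3400)·52.36²/826 = 0.114898
V̂(x̄_st) = 14.4001
SE(x̄_st) = √14.4001 = 3.79475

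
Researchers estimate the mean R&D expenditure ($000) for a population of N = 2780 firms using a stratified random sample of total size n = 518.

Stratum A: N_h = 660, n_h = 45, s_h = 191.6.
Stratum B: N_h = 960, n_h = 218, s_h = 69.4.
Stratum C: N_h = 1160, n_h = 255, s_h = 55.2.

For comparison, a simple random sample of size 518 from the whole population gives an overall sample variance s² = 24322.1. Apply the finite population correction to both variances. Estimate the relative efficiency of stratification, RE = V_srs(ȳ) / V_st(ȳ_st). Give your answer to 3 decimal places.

RE ≈ 0.822

V̂(ȳ_st) = Σ W_h² (1 − n_h/N_h) s_h²/n_h, with W_h = N_h/N and N = 2780:
  stratum A: (660/2780)²·(1 − 45/660)·191.6²/45 = 42.8458
  stratum B: (960/2780)²·(1 − 218/960)·69.4²/218 = 2.03633
  stratum C: (1160/2780)²·(1 − 255/1160)·55.2²/255 = 1.62314
V_st = 46.5052
V_srs = (1 − 518/2780)·24322.1/518 = 38.2049
Relative efficiency = V_srs / V_st = 38.2049/46.5052 = 0.8215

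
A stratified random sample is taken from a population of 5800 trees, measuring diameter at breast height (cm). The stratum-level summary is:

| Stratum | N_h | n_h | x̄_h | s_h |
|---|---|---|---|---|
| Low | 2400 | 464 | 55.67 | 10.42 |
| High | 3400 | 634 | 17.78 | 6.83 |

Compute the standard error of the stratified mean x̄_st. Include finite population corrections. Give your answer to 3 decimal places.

SE(x̄_st) ≈ 0.230

V̂(x̄_st) = Σ W_h² (1 − n_h/N_h) s_h²/n_h, with W_h = N_h/N and N = 5800:
  stratum Low: (2400/5800)²·(1 − 464/2400)·10.42²/464 = 0.0323205
  stratum High: (3400/5800)²·(1 − 634/3400)·6.83²/634 = 0.0205697
V̂(x̄_st) = 0.0528902
SE(x̄_st) = √0.0528902 = 0.229979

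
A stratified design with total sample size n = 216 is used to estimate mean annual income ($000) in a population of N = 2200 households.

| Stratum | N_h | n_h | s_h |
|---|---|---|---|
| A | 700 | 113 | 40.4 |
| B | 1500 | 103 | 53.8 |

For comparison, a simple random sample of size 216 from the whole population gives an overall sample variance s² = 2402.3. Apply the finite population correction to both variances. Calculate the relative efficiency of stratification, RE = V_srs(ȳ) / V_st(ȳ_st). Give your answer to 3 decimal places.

V̂(ȳ_st) = Σ W_h² (1 − n_h/N_h) s_h²/n_h, with W_h = N_h/N and N = 2200:
  stratum A: (700/2200)²·(1 − 113/700)·40.4²/113 = 1.22624
  stratum B: (1500/2200)²·(1 − 103/1500)·53.8²/103 = 12.1666
V_st = 13.3929
V_srs = (1 − 216/2200)·2402.3/216 = 10.0298
Relative efficiency = V_srs / V_st = 10.0298/13.3929 = 0.7489

RE ≈ 0.749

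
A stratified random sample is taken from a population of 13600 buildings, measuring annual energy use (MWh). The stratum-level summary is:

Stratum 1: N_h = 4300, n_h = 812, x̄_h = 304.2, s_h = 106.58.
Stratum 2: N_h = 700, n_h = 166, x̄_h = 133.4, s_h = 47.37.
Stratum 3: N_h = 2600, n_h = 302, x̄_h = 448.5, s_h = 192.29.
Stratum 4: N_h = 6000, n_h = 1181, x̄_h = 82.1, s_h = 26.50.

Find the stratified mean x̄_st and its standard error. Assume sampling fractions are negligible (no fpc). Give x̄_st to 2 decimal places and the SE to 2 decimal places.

x̄_st = Σ W_h x̄_h = (4300·304.2 + 700·133.4 + 2600·448.5 + 6000·82.1)/13600 = 225.01029
V̂(x̄_st) = Σ W_h² s_h²/n_h, with W_h = N_h/N and N = 13600:
  stratum 1: (4300/13600)²·106.58²/812 = 1.39847
  stratum 2: (700/13600)²·47.37²/166 = 0.035811
  stratum 3: (2600/13600)²·192.29²/302 = 4.47482
  stratum 4: (6000/13600)²·26.50²/1181 = 0.115735
V̂(x̄_st) = 6.02484
SE(x̄_st) = √6.02484 = 2.45455

x̄_st ≈ 225.01, SE ≈ 2.45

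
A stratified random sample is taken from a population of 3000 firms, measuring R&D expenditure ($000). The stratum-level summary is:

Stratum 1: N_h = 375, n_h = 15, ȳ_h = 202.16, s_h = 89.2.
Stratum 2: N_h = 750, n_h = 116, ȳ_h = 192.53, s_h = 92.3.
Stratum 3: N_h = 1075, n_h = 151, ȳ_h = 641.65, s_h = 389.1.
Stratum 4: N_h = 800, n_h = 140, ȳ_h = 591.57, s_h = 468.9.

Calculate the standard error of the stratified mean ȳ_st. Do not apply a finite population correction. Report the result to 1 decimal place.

SE(ȳ_st) ≈ 15.9

V̂(ȳ_st) = Σ W_h² s_h²/n_h, with W_h = N_h/N and N = 3000:
  stratum 1: (375/3000)²·89.2²/15 = 8.28817
  stratum 2: (750/3000)²·92.3²/116 = 4.59013
  stratum 3: (1075/3000)²·389.1²/151 = 128.742
  stratum 4: (800/3000)²·468.9²/140 = 111.679
V̂(ȳ_st) = 253.299
SE(ȳ_st) = √253.299 = 15.9154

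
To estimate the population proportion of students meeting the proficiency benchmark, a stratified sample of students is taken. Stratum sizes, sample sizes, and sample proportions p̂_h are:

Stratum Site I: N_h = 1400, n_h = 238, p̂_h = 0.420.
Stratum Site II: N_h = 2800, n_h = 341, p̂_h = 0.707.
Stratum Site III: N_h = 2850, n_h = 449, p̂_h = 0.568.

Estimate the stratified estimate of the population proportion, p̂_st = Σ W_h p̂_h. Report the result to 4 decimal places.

p̂_st ≈ 0.5938

N = 7050; stratum weights W_h = N_h/N.
p̂_st = Σ W_h p̂_h = (1400·0.420 + 2800·0.707 + 2850·0.568)/7050 = 0.59382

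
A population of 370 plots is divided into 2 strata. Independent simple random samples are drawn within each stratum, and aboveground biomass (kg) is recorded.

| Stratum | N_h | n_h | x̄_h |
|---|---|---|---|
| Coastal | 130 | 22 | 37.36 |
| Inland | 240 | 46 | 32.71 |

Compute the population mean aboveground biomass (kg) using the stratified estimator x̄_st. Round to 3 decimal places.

N = Σ N_h = 370. Stratum weights W_h = N_h/N.
x̄_st = (130·37.36 + 240·32.71) / 370 = 34.34378

x̄_st ≈ 34.344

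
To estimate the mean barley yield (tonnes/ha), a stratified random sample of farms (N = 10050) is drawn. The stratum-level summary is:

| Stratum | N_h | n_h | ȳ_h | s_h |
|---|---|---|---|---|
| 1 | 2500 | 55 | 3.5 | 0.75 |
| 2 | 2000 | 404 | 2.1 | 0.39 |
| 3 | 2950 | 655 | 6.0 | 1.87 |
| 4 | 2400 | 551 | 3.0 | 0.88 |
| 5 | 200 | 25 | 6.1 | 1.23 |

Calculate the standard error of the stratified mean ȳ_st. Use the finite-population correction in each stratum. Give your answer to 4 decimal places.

V̂(ȳ_st) = Σ W_h² (1 − n_h/N_h) s_h²/n_h, with W_h = N_h/N and N = 10050:
  stratum 1: (2500/10050)²·(1 − 55/2500)·0.75²/55 = 0.000618937
  stratum 2: (2000/10050)²·(1 − 404/2000)·0.39²/404 = 1.18981e-05
  stratum 3: (2950/10050)²·(1 − 655/2950)·1.87²/655 = 0.000357861
  stratum 4: (2400/10050)²·(1 − 551/2400)·0.88²/551 = 6.1749e-05
  stratum 5: (200/10050)²·(1 − 25/200)·1.23²/25 = 2.09704e-05
V̂(ȳ_st) = 0.00107142
SE(ȳ_st) = √0.00107142 = 0.0327325

SE(ȳ_st) ≈ 0.0327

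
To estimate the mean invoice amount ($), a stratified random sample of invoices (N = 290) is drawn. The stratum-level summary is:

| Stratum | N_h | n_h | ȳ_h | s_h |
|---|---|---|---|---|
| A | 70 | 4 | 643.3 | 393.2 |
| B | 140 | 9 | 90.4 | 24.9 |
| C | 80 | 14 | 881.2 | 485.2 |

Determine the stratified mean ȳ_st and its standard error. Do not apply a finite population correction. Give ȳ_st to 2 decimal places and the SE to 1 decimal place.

ȳ_st = Σ W_h ȳ_h = (70·643.3 + 140·90.4 + 80·881.2)/290 = 442.01034
V̂(ȳ_st) = Σ W_h² s_h²/n_h, with W_h = N_h/N and N = 290:
  stratum A: (70/290)²·393.2²/4 = 2251.99
  stratum B: (140/290)²·24.9²/9 = 16.0552
  stratum C: (80/290)²·485.2²/14 = 1279.67
V̂(ȳ_st) = 3547.72
SE(ȳ_st) = √3547.72 = 59.5627

ȳ_st ≈ 442.01, SE ≈ 59.6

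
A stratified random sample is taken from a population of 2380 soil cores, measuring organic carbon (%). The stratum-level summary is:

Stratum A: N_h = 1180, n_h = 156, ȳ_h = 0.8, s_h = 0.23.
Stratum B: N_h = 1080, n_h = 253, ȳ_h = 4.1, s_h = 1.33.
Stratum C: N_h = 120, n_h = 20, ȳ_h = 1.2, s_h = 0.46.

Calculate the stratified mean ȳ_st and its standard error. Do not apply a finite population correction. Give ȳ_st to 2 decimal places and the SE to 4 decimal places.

ȳ_st ≈ 2.32, SE ≈ 0.0394

ȳ_st = Σ W_h ȳ_h = (1180·0.8 + 1080·4.1 + 120·1.2)/2380 = 2.31765
V̂(ȳ_st) = Σ W_h² s_h²/n_h, with W_h = N_h/N and N = 2380:
  stratum A: (1180/2380)²·0.23²/156 = 8.33568e-05
  stratum B: (1080/2380)²·1.33²/253 = 0.00143971
  stratum C: (120/2380)²·0.46²/20 = 2.68964e-05
V̂(ȳ_st) = 0.00154997
SE(ȳ_st) = √0.00154997 = 0.0393696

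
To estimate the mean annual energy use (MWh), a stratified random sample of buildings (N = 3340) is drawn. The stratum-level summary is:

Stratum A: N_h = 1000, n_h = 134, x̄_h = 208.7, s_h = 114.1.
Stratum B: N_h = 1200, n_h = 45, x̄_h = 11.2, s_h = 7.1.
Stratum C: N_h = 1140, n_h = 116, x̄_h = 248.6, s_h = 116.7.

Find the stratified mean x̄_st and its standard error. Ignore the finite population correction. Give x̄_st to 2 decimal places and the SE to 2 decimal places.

x̄_st = Σ W_h x̄_h = (1000·208.7 + 1200·11.2 + 1140·248.6)/3340 = 151.36048
V̂(x̄_st) = Σ W_h² s_h²/n_h, with W_h = N_h/N and N = 3340:
  stratum A: (1000/3340)²·114.1²/134 = 8.70911
  stratum B: (1200/3340)²·7.1²/45 = 0.144602
  stratum C: (1140/3340)²·116.7²/116 = 13.6773
V̂(x̄_st) = 22.531
SE(x̄_st) = √22.531 = 4.74668

x̄_st ≈ 151.36, SE ≈ 4.75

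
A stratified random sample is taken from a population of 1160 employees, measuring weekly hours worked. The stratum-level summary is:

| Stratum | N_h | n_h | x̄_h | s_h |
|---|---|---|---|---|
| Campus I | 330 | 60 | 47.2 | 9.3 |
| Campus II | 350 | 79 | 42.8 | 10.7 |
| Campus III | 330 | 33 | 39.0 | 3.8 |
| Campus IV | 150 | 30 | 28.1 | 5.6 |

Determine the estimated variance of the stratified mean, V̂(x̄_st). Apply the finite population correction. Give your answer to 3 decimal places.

V̂(x̄_st) = Σ W_h² (1 − n_h/N_h) s_h²/n_h, with W_h = N_h/N and N = 1160:
  stratum Campus I: (330/1160)²·(1 − 60/330)·9.3²/60 = 0.0954501
  stratum Campus II: (350/1160)²·(1 − 79/350)·10.7²/79 = 0.102156
  stratum Campus III: (330/1160)²·(1 − 33/330)·3.8²/33 = 0.0318719
  stratum Campus IV: (150/1160)²·(1 − 30/150)·5.6²/30 = 0.0139834
V̂(x̄_st) = 0.243461

V̂(x̄_st) ≈ 0.243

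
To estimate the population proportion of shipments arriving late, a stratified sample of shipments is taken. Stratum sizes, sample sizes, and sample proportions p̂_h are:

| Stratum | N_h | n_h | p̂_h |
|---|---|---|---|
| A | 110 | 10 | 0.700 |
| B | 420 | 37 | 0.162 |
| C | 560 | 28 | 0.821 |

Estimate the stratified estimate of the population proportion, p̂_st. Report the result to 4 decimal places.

p̂_st ≈ 0.5549

N = 1090; stratum weights W_h = N_h/N.
p̂_st = Σ W_h p̂_h = (110·0.700 + 420·0.162 + 560·0.821)/1090 = 0.55486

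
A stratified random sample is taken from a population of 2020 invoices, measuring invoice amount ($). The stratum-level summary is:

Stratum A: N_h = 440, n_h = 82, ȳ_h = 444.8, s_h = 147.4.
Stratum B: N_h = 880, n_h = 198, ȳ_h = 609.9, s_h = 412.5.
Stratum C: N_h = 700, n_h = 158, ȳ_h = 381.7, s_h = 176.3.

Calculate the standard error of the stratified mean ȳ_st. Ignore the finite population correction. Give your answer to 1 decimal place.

SE(ȳ_st) ≈ 14.1

V̂(ȳ_st) = Σ W_h² s_h²/n_h, with W_h = N_h/N and N = 2020:
  stratum A: (440/2020)²·147.4²/82 = 12.5714
  stratum B: (880/2020)²·412.5²/198 = 163.097
  stratum C: (700/2020)²·176.3²/158 = 23.6233
V̂(ȳ_st) = 199.291
SE(ȳ_st) = √199.291 = 14.1171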